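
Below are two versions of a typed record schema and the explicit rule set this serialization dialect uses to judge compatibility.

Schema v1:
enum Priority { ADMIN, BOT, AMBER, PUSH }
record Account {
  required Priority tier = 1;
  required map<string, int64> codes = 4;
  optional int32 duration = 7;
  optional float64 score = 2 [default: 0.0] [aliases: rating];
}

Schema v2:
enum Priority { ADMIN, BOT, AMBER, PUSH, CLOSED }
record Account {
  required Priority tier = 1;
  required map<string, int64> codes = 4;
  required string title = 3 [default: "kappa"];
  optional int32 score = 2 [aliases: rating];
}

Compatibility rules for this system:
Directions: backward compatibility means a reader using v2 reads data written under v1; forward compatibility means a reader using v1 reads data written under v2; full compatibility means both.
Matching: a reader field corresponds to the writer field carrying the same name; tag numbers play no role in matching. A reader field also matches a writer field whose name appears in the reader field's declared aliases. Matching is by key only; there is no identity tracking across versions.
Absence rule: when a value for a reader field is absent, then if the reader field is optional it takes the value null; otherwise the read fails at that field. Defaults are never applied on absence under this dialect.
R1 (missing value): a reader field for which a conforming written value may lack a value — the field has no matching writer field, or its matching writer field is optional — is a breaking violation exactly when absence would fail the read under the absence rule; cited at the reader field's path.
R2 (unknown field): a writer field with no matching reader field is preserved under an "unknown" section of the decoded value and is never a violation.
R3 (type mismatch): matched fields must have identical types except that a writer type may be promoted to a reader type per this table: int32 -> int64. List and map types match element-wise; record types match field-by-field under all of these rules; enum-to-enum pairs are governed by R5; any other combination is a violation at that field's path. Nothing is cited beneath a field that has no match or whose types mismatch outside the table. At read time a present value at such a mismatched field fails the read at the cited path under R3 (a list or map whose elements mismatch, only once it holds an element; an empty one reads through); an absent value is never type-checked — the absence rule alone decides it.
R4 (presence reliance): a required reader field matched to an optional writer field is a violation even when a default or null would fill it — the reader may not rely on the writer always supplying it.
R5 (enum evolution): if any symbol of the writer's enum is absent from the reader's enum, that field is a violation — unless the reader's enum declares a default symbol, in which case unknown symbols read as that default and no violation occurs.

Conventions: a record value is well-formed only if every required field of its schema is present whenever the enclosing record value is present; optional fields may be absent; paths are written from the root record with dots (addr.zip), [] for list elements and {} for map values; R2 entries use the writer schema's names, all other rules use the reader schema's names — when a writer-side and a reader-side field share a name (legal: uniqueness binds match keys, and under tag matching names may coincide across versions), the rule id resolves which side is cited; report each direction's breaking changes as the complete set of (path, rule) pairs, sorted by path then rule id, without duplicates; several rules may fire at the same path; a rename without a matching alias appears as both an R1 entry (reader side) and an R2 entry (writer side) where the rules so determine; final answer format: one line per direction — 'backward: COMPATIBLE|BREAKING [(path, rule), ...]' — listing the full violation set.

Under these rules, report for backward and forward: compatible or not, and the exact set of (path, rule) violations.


backward: BREAKING [(score, R3), (title, R1)]; forward: BREAKING [(score, R3), (tier, R5)]

arrows below run writer -> reader for Account
checking backward for Account: reader v2 against writer v1:
  tier: paired with writer tier (Priority -> Priority; writer required)
  codes: paired with writer codes (map<string, int64> -> map<string, int64>; writer required)
  title: no writer-side match
  score: paired with writer score (float64 -> int32; writer optional)
  writer duration: unknown to reader
  rule R3 violated at score
  rule R1 violated at title
  backward on Account therefore BREAKING (2)
checking forward for Account: reader v1 against writer v2:
  tier: paired with writer tier (Priority -> Priority; writer required)
  codes: paired with writer codes (map<string, int64> -> map<string, int64>; writer required)
  duration: no writer-side match
  score: paired with writer score (int32 -> float64; writer optional)
  writer title: unknown to reader
  rule R3 violated at score
  rule R5 violated at tier
  forward on Account therefore BREAKING (2)


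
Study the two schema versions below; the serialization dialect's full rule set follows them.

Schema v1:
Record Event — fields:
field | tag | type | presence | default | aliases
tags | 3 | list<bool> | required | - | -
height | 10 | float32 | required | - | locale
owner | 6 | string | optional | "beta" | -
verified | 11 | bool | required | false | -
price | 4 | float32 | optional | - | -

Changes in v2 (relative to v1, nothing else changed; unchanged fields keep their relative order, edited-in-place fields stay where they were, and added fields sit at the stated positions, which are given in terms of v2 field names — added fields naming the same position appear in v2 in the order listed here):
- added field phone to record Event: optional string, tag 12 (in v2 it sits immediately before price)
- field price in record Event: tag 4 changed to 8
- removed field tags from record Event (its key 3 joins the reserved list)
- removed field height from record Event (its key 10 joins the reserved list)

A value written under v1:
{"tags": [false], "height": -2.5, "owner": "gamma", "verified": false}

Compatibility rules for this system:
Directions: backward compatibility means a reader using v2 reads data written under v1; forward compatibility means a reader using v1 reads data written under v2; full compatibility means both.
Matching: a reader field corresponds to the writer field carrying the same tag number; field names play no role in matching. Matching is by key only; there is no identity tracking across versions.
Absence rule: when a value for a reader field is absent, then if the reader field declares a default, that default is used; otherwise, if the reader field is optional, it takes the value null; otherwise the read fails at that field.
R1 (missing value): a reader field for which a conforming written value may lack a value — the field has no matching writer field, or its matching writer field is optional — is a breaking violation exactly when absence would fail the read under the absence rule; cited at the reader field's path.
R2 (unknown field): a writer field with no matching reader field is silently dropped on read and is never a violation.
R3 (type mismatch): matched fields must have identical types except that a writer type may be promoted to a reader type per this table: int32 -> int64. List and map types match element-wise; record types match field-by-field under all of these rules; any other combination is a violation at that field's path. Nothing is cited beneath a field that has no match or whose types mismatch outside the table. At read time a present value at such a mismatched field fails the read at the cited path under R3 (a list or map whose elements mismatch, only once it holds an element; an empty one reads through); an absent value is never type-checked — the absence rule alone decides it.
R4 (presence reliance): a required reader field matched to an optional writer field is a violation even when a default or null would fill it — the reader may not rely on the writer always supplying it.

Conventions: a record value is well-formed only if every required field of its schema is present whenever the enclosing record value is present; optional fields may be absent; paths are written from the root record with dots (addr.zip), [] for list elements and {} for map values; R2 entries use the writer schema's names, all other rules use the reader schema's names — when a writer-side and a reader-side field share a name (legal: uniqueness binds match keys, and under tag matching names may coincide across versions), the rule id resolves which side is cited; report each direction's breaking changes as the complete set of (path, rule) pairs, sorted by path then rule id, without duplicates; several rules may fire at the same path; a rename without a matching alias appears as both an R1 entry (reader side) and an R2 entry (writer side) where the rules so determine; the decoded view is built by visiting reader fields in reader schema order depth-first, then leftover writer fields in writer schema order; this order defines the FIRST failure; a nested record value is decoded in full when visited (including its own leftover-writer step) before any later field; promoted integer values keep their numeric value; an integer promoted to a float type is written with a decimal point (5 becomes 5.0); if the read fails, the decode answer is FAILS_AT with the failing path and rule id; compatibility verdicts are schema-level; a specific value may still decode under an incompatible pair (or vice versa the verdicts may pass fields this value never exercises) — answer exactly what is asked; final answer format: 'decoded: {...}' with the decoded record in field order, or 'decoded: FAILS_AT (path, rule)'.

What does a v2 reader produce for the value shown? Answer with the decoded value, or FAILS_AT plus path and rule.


decoded: {"owner": "gamma", "verified": false, "phone": null, "price": null}

in Event below, arrows point writer -> reader
migrating the Event value to v2:
  owner := "gamma"
  verified := false
  phone := null (absent, optional -> null)
  price := null (absent, optional -> null)
  writer tags: unknown -> dropped
  writer height: unknown -> dropped
  => decoded: {"owner": "gamma", "verified": false, "phone": null, "price": null}
remaining Event differences; none change what is asked:
  field price in record Event: tag 4 changed to 8 -> no rule fires on it and the decoded Event view is identical with or without it


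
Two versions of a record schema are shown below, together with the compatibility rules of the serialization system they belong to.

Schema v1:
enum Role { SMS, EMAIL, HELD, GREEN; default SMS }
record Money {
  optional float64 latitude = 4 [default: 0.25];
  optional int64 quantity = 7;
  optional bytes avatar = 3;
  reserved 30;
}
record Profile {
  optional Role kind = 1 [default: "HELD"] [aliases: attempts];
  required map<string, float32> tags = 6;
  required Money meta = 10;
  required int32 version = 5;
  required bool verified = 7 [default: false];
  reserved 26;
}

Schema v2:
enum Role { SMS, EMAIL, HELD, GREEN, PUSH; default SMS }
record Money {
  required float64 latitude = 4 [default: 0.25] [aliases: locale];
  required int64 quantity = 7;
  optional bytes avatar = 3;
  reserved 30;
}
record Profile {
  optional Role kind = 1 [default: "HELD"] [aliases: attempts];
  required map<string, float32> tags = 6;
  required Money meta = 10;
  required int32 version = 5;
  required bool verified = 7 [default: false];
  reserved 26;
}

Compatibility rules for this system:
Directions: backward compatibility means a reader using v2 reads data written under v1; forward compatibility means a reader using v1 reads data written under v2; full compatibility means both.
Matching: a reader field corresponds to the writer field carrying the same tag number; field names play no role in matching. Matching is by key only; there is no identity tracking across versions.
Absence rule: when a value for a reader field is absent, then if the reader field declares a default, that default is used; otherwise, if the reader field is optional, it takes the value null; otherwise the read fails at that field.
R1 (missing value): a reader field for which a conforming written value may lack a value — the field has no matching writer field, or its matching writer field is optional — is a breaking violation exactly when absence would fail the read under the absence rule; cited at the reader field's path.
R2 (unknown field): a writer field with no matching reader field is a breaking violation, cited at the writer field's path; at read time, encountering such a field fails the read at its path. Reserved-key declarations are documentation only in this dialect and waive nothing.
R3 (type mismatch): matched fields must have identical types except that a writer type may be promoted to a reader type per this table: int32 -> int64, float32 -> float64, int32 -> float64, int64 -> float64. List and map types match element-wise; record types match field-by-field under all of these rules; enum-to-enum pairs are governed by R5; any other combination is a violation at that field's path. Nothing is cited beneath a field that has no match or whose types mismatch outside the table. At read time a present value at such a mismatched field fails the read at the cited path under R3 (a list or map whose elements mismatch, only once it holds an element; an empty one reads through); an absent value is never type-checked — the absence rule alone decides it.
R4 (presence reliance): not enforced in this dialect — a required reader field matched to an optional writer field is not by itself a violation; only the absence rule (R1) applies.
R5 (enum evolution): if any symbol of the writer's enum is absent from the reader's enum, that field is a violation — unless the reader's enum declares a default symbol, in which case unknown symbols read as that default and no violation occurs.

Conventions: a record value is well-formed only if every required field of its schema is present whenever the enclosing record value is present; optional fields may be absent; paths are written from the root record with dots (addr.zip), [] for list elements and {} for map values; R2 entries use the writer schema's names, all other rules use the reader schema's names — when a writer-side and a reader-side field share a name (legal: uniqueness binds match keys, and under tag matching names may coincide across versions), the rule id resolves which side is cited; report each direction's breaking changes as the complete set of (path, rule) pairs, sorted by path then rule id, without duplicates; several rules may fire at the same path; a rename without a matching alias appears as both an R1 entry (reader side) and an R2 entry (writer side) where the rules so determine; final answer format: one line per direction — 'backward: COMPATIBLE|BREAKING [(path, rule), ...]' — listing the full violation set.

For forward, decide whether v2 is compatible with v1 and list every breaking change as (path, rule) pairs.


the writer's type comes first in each Profile pair
forward analysis of Profile with v1 as reader and v2 as writer:
  Role -> Role, writer optional: kind aligns to kind
  map<string, float32> -> map<string, float32>, writer required: tags aligns to tags
  Money -> Money, writer required: meta aligns to meta
  int32 -> int32, writer required: version aligns to version
  bool -> bool, writer required: verified aligns to verified
  float64 -> float64, writer required: meta.latitude aligns to meta.latitude
  int64 -> int64, writer required: meta.quantity aligns to meta.quantity
  bytes -> bytes, writer optional: meta.avatar aligns to meta.avatar
  nothing fires on Profile: forward is COMPATIBLE
checking off the Profile differences that do not matter here:
  field quantity in record Money: optional changed to required -> its effect on Profile is confined to the backward direction, not asked
  field latitude in record Money: optional changed to required -> no rule fires on it in Profile's dialect; the asked verdict holds
  enum Role (field kind in record Profile): symbol PUSH added -> no rule fires on it in Profile's dialect; the asked verdict holds

forward: COMPATIBLE []


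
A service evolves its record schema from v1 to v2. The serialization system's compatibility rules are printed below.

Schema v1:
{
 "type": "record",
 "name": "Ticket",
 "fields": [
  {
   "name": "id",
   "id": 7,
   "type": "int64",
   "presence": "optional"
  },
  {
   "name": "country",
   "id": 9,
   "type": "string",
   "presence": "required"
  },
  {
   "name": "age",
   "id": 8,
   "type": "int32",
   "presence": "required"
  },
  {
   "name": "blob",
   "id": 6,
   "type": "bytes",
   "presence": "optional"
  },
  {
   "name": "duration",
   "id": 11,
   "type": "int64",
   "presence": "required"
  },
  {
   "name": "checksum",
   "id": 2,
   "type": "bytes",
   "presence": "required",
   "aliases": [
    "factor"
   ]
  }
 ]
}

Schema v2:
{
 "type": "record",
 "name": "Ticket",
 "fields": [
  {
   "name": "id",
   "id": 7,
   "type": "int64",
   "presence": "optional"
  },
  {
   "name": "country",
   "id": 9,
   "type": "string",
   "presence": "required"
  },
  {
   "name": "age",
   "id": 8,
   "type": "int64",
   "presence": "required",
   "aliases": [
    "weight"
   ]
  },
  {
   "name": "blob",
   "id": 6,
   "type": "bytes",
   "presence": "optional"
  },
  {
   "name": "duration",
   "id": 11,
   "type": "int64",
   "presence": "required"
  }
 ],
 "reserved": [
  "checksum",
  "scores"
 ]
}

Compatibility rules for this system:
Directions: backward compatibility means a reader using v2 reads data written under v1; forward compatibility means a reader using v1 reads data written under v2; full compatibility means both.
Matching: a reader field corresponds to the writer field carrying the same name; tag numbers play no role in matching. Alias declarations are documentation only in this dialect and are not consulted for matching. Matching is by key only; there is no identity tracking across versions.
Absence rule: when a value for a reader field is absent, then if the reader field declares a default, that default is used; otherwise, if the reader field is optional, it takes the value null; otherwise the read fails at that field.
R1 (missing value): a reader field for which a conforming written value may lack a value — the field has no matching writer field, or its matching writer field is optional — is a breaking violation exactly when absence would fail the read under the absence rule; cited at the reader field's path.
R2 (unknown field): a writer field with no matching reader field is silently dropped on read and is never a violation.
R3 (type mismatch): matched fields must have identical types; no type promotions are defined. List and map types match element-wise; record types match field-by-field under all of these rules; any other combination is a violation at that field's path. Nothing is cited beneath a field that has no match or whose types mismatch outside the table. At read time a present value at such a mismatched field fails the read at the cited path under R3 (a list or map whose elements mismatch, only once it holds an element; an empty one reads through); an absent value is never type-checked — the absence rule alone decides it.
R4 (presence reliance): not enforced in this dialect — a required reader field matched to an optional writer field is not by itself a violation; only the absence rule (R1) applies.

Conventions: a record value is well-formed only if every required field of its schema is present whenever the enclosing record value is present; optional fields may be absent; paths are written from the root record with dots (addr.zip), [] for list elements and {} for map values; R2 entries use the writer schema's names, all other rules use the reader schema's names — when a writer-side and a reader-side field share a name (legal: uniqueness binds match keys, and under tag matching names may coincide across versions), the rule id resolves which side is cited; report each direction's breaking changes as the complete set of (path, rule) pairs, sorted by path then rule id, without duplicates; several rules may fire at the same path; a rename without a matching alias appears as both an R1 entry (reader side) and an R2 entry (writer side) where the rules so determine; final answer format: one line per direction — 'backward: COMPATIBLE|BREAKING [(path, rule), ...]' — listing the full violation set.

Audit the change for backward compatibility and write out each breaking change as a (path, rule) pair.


in Ticket below, arrows point writer -> reader
backward for Ticket (reader v2, writer v1):
  id: int64 -> int64, writer optional; from id
  country: string -> string, writer required; from country
  age: int32 -> int64, writer required; from age
  blob: bytes -> bytes, writer optional; from blob
  duration: int64 -> int64, writer required; from duration
  writer field checksum has no reader counterpart
  rule R3 violated at age
  => backward: BREAKING (1)
the rest of the Ticket diff is inert for this question:
  removed field checksum from record Ticket (its key "checksum" joins the reserved list) -> matters only for Ticket's forward compatibility — outside the asked direction

backward: BREAKING [(age, R3)]


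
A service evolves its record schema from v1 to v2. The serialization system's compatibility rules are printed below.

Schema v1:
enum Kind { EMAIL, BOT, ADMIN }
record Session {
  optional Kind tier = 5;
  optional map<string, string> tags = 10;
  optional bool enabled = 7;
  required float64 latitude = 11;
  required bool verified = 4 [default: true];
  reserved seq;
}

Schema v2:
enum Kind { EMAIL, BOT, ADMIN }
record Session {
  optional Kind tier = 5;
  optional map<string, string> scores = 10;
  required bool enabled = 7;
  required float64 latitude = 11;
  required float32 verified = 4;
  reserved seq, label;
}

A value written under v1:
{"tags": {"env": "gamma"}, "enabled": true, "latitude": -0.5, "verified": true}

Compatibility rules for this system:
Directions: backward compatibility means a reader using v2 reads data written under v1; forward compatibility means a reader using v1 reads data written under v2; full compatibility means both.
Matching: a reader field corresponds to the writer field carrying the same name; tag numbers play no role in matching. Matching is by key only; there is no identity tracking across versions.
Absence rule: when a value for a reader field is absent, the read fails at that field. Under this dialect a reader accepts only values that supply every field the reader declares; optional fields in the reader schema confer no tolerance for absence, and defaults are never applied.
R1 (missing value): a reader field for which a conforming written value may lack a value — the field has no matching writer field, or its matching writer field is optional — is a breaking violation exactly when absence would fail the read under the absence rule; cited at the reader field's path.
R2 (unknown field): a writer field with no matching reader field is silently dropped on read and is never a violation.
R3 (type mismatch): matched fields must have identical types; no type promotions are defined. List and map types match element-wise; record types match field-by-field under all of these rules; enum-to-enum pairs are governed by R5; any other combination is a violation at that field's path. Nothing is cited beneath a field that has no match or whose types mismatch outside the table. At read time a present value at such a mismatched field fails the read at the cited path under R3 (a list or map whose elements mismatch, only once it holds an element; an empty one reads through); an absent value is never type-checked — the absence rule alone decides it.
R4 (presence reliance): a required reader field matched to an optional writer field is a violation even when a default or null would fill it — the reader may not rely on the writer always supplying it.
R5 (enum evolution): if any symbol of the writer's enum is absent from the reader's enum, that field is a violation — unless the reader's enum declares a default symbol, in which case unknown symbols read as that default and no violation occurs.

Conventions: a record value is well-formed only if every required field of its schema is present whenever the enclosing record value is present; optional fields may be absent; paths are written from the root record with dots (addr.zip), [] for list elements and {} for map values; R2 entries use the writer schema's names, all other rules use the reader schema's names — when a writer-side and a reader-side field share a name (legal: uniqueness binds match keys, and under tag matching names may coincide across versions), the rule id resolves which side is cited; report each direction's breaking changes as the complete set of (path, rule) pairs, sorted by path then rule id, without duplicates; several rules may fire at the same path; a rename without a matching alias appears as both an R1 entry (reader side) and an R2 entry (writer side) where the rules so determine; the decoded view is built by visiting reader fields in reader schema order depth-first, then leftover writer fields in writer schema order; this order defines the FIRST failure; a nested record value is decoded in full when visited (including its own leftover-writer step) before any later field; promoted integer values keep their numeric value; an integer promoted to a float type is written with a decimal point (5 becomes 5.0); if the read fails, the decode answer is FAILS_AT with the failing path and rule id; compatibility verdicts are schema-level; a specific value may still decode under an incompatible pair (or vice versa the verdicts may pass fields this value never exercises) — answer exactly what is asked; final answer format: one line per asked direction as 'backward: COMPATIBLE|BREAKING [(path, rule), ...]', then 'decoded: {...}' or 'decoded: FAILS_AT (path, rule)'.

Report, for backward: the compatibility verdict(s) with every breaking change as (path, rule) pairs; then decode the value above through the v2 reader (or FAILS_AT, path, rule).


each type pair in Session: writer, then reader
checking backward for Session: reader v2 against writer v1:
  tier <- tier (Kind -> Kind, writer optional)
  scores: no writer-side match
  enabled <- enabled (bool -> bool, writer optional)
  latitude <- latitude (float64 -> float64, writer required)
  verified <- verified (bool -> float32, writer required)
  leftover writer field: tags
  violation R1 at enabled
  violation R4 at enabled
  violation R1 at scores
  violation R1 at tier
  violation R3 at verified
  => 5 violation(s): backward is BREAKING for Session
decoding the Session value with the v2 reader:
  read fails at tier under R1 (no fill)
  => FAILS_AT (tier, R1)

backward: BREAKING [(enabled, R1), (enabled, R4), (scores, R1), (tier, R1), (verified, R3)]; decoded: FAILS_AT (tier, R1)


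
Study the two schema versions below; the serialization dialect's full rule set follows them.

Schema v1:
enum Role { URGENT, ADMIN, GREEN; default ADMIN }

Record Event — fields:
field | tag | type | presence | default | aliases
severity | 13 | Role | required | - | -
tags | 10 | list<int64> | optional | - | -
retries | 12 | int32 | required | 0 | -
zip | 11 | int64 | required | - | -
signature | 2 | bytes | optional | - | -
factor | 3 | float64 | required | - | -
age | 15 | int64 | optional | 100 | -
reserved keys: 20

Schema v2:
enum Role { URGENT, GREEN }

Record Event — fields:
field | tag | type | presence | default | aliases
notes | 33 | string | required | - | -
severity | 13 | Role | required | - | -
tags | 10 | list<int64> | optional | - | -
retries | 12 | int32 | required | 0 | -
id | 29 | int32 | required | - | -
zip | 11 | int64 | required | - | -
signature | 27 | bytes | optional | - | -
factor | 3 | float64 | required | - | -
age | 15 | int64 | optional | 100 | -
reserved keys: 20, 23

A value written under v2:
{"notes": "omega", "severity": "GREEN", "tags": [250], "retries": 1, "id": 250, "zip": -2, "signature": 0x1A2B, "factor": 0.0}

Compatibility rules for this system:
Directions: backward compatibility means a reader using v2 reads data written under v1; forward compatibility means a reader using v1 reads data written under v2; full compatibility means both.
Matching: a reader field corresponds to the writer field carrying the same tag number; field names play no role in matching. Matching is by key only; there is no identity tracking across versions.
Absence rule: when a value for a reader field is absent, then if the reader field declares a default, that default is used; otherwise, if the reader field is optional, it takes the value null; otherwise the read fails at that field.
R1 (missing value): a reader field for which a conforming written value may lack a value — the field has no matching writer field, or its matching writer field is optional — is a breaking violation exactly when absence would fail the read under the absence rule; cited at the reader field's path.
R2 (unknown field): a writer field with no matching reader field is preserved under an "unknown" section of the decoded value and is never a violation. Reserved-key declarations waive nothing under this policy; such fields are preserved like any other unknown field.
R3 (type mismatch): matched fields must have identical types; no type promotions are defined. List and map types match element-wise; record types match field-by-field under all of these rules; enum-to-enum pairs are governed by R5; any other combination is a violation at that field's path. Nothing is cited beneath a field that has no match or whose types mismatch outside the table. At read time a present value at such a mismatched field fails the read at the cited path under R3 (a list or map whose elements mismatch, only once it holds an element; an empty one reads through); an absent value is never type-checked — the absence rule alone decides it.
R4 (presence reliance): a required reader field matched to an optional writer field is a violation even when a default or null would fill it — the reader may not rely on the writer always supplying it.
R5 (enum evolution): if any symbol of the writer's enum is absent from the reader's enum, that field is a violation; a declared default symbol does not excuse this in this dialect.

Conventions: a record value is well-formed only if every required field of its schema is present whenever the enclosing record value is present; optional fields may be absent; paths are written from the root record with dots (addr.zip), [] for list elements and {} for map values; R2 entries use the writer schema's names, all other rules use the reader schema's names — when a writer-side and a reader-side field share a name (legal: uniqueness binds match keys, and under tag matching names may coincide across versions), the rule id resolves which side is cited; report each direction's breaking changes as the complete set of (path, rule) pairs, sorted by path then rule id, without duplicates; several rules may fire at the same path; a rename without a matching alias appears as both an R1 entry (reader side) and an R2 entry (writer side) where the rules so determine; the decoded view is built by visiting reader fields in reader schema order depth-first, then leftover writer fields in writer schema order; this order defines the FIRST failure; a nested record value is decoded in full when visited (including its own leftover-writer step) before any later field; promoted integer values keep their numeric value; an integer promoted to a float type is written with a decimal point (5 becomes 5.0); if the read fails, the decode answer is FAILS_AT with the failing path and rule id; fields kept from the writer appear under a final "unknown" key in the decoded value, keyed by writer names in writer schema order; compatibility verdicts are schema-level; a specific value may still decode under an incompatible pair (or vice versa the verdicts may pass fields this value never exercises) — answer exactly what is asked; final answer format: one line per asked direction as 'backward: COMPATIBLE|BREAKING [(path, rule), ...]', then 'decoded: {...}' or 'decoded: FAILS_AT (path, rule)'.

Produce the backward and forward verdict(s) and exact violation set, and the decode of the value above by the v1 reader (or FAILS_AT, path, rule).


arrows below run writer -> reader for Event
backward analysis of Event with v2 as reader and v1 as writer:
  notes: no writer match
  severity: paired with writer severity (Role -> Role; writer required)
  tags: paired with writer tags (list<int64> -> list<int64>; writer optional)
  retries: paired with writer retries (int32 -> int32; writer required)
  id: no writer match
  zip: paired with writer zip (int64 -> int64; writer required)
  signature: no writer match
  factor: paired with writer factor (float64 -> float64; writer required)
  age: paired with writer age (int64 -> int64; writer optional)
  writer signature: unknown to reader
  violation R1 at id
  violation R1 at notes
  violation R5 at severity
  backward on Event therefore BREAKING (3)
forward analysis of Event with v1 as reader and v2 as writer:
  severity: paired with writer severity (Role -> Role; writer required)
  tags: paired with writer tags (list<int64> -> list<int64>; writer optional)
  retries: paired with writer retries (int32 -> int32; writer required)
  zip: paired with writer zip (int64 -> int64; writer required)
  signature: no writer match
  factor: paired with writer factor (float64 -> float64; writer required)
  age: paired with writer age (int64 -> int64; writer optional)
  writer notes: unknown to reader
  writer id: unknown to reader
  writer signature: unknown to reader
  => forward verdict for Event: COMPATIBLE, no violations
migrating the Event value to v1:
  severity := "GREEN"
  tags := [250]
  retries := 1
  zip := -2
  signature := null (absent, optional -> null)
  factor := 0.0
  age := 100 (absent -> default)
  writer notes: kept under "unknown"
  writer id: kept under "unknown"
  writer signature: kept under "unknown"
  => decoded: {"severity": "GREEN", "tags": [250], "retries": 1, "zip": -2, "signature": null, "factor": 0.0, "age": 100, "unknown": {"notes": "omega", "id": 250, "signature": 0x1A2B}}

backward: BREAKING [(id, R1), (notes, R1), (severity, R5)]; forward: COMPATIBLE []; decoded: {"severity": "GREEN", "tags": [250], "retries": 1, "zip": -2, "signature": null, "factor": 0.0, "age": 100, "unknown": {"notes": "omega", "id": 250, "signature": 0x1A2B}}


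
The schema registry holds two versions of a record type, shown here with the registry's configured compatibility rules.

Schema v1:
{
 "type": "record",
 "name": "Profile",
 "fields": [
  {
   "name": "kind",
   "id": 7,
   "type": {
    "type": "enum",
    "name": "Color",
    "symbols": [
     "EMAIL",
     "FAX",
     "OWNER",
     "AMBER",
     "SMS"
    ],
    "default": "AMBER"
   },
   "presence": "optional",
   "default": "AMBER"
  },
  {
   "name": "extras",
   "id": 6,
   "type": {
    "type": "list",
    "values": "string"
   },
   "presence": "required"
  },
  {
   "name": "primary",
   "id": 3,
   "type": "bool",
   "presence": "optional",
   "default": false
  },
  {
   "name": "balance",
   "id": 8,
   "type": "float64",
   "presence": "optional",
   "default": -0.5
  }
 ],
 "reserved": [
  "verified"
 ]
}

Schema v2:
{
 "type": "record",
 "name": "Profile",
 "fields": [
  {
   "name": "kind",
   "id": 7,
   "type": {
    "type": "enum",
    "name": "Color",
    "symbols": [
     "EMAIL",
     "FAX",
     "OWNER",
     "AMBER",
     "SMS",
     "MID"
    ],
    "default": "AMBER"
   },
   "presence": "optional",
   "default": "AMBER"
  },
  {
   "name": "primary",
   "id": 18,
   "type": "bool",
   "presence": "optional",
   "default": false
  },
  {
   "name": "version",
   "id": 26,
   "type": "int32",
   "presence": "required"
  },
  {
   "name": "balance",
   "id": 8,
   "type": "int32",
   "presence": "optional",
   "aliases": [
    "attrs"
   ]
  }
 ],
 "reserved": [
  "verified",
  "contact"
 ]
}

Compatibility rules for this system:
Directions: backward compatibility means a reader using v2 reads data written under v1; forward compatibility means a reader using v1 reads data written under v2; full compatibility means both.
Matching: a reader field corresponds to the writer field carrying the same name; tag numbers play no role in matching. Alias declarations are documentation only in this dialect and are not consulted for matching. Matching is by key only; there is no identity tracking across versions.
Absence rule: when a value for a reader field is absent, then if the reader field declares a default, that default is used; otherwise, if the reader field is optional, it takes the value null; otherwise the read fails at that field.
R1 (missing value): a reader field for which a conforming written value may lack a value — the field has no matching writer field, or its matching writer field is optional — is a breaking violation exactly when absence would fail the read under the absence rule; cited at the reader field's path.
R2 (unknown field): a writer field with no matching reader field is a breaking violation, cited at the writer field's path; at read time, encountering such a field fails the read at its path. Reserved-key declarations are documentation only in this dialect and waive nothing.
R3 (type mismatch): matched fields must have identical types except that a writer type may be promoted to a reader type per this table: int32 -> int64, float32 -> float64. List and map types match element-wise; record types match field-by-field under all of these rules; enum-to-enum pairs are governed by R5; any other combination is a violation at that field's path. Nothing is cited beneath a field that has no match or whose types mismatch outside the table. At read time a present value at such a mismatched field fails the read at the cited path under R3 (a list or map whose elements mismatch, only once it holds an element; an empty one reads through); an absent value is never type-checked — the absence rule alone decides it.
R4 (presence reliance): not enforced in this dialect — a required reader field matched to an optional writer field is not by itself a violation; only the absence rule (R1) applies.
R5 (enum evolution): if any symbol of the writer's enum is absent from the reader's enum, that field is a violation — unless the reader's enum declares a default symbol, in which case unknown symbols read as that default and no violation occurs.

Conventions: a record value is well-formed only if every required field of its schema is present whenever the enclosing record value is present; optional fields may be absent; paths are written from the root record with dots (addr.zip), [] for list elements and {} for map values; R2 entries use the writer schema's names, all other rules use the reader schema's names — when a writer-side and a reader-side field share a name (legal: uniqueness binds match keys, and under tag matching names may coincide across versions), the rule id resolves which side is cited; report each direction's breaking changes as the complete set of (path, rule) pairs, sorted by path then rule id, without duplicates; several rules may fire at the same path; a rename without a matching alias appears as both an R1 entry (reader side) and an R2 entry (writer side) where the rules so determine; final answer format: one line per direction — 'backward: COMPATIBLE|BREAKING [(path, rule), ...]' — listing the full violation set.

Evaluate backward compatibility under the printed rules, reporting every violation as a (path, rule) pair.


backward: BREAKING [(balance, R3), (extras, R2), (version, R1)]

the writer's type comes first in each Profile pair
backward pass over Profile, reader schema v2, writer schema v1:
  writer optional, Color -> Color: reader kind maps from writer kind
  writer optional, bool -> bool: reader primary maps from writer primary
  version: no writer match
  writer optional, float64 -> int32: reader balance maps from writer balance
  leftover writer field: extras
  violation R3 at balance
  violation R2 at extras
  violation R1 at version
  backward on Profile therefore BREAKING (3)
diffs on Profile not affecting the asked answer:
  enum Color (field kind in record Profile): symbol MID added -> fires no rule on Profile, leaving the asked answer as it is
  field primary in record Profile: tag 3 changed to 18 -> fires no rule on Profile, leaving the asked answer as it is
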